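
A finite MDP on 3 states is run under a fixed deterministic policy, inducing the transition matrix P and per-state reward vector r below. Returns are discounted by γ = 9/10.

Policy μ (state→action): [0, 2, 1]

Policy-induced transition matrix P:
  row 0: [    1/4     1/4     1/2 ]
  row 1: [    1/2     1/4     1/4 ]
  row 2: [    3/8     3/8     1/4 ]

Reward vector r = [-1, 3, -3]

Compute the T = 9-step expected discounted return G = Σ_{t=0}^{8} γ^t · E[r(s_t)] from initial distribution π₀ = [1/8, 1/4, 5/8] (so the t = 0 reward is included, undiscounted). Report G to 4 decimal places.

t=0: π = [0.1250, 0.2500, 0.6250], E[r] = -1.2500, γ^t·E[r] = -1.250000, running G = -1.250000
t=1: π = [0.3906, 0.3281, 0.2813], E[r] = -0.2500, γ^t·E[r] = -0.225000, running G = -1.475000
t=2: π = [0.3672, 0.2852, 0.3477], E[r] = -0.5547, γ^t·E[r] = -0.449297, running G = -1.924297
t=3: π = [0.3647, 0.2935, 0.3418], E[r] = -0.5098, γ^t·E[r] = -0.371619, running G = -2.295916
t=4: π = [0.3661, 0.2927, 0.3412], E[r] = -0.5115, γ^t·E[r] = -0.335578, running G = -2.631495
t=5: π = [0.3658, 0.2926, 0.3415], E[r] = -0.5125, γ^t·E[r] = -0.302597, running G = -2.934092
t=6: π = [0.3659, 0.2927, 0.3415], E[r] = -0.5122, γ^t·E[r] = -0.272179, running G = -3.206271
t=7: π = [0.3659, 0.2927, 0.3415], E[r] = -0.5122, γ^t·E[r] = -0.244982, running G = -3.451254
t=8: π = [0.3659, 0.2927, 0.3415], E[r] = -0.5122, γ^t·E[r] = -0.220484, running G = -3.671737

G = -3.6717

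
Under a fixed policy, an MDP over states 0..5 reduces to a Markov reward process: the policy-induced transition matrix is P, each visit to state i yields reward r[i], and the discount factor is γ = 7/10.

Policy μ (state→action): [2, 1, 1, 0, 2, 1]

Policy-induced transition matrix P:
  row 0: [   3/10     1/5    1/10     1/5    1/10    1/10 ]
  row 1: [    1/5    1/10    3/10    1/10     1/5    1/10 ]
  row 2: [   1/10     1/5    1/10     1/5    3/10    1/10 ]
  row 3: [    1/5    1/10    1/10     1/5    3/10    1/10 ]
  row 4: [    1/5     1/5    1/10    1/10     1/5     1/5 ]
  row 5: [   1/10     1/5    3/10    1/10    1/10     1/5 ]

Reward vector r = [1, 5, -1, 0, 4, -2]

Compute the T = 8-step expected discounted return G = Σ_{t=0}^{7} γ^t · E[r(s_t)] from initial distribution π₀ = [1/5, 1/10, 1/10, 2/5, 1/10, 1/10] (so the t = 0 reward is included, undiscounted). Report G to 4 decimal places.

t=0: π = [0.2000, 0.1000, 0.1000, 0.4000, 0.1000, 0.1000], E[r] = 0.8000, γ^t·E[r] = 0.800000, running G = 0.800000
t=1: π = [0.2000, 0.1500, 0.1400, 0.1700, 0.2200, 0.1200], E[r] = 1.4500, γ^t·E[r] = 1.015000, running G = 1.815000
t=2: π = [0.1940, 0.1680, 0.1540, 0.1510, 0.1990, 0.1340], E[r] = 1.4080, γ^t·E[r] = 0.689920, running G = 2.504920
t=3: π = [0.1906, 0.1681, 0.1604, 0.1499, 0.1977, 0.1333], E[r] = 1.3949, γ^t·E[r] = 0.478451, running G = 2.983371
t=4: π = [0.1897, 0.1682, 0.1603, 0.1501, 0.1986, 0.1331], E[r] = 1.3988, γ^t·E[r] = 0.335845, running G = 3.319215
t=5: π = [0.1896, 0.1682, 0.1603, 0.1500, 0.1988, 0.1332], E[r] = 1.3989, γ^t·E[r] = 0.235115, running G = 3.554330
t=6: π = [0.1896, 0.1682, 0.1603, 0.1500, 0.1987, 0.1332], E[r] = 1.3989, γ^t·E[r] = 0.164575, running G = 3.718905
t=7: π = [0.1896, 0.1682, 0.1603, 0.1500, 0.1987, 0.1332], E[r] = 1.3988, γ^t·E[r] = 0.115201, running G = 3.834106

G = 3.8341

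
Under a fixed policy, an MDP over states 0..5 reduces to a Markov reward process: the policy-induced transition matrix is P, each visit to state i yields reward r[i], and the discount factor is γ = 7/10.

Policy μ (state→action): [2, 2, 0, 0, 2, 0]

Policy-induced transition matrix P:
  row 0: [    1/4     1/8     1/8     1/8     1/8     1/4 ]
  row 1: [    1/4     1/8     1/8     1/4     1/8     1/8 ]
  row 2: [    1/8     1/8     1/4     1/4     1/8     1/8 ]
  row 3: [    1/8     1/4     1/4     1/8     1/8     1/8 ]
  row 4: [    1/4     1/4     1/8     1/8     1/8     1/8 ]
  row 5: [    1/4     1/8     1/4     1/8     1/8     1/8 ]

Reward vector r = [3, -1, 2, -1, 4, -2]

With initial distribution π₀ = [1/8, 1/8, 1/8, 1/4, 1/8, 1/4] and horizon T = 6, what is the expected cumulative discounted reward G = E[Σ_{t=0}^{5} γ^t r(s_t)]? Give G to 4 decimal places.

G = 1.9513

t=0: π = [0.1250, 0.1250, 0.1250, 0.2500, 0.1250, 0.2500], E[r] = 0.2500, γ^t·E[r] = 0.250000, running G = 0.250000
t=1: π = [0.2031, 0.1719, 0.2031, 0.1563, 0.1250, 0.1406], E[r] = 0.9063, γ^t·E[r] = 0.634375, running G = 0.884375
t=2: π = [0.2051, 0.1602, 0.1875, 0.1719, 0.1250, 0.1504], E[r] = 0.8574, γ^t·E[r] = 0.420137, running G = 1.304512
t=3: π = [0.2051, 0.1621, 0.1887, 0.1685, 0.1250, 0.1506], E[r] = 0.8608, γ^t·E[r] = 0.295268, running G = 1.599780
t=4: π = [0.2054, 0.1617, 0.1885, 0.1689, 0.1250, 0.1506], E[r] = 0.8612, γ^t·E[r] = 0.206776, running G = 1.806555
t=5: π = [0.2053, 0.1617, 0.1885, 0.1688, 0.1250, 0.1507], E[r] = 0.8612, γ^t·E[r] = 0.144734, running G = 1.951289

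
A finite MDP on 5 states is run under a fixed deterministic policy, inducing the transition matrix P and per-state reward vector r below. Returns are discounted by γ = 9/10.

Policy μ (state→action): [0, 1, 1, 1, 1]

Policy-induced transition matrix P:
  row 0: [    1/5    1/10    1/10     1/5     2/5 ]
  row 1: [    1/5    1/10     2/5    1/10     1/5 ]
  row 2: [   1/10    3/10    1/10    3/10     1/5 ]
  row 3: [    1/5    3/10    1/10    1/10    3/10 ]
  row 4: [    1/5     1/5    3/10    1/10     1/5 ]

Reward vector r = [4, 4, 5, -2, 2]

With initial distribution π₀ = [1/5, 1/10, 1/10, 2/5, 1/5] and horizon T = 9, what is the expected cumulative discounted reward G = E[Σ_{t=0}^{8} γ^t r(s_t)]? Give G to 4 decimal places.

t=0: π = [0.2000, 0.1000, 0.1000, 0.4000, 0.2000], E[r] = 1.3000, γ^t·E[r] = 1.300000, running G = 1.300000
t=1: π = [0.1900, 0.2200, 0.1700, 0.1400, 0.2800], E[r] = 2.7700, γ^t·E[r] = 2.493000, running G = 3.793000
t=2: π = [0.1830, 0.1900, 0.2220, 0.1530, 0.2520], E[r] = 2.8000, γ^t·E[r] = 2.268000, running G = 6.061000
t=3: π = [0.1778, 0.2002, 0.2074, 0.1627, 0.2519], E[r] = 2.7274, γ^t·E[r] = 1.988275, running G = 8.049275
t=4: π = [0.1793, 0.1992, 0.2104, 0.1593, 0.2518], E[r] = 2.7512, γ^t·E[r] = 1.805075, running G = 9.854350
t=5: π = [0.1790, 0.1991, 0.2101, 0.1600, 0.2518], E[r] = 2.7465, γ^t·E[r] = 1.621774, running G = 11.476124
t=6: π = [0.1790, 0.1992, 0.2101, 0.1599, 0.2518], E[r] = 2.7470, γ^t·E[r] = 1.459857, running G = 12.935982
t=7: π = [0.1790, 0.1992, 0.2101, 0.1599, 0.2518], E[r] = 2.7470, γ^t·E[r] = 1.313900, running G = 14.249881
t=8: π = [0.1790, 0.1992, 0.2101, 0.1599, 0.2518], E[r] = 2.7470, γ^t·E[r] = 1.182491, running G = 15.432372

G = 15.4324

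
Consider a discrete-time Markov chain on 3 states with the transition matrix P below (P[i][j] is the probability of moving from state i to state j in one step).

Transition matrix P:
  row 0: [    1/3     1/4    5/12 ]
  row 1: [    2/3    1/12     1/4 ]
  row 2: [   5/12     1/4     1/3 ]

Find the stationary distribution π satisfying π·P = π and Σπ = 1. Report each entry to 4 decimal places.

π = [0.4341, 0.2143, 0.3516]

Balance equations π_j = Σ_i π_i·P[i][j]:
  π_0 = 1/3·π_0 + 2/3·π_1 + 5/12·π_2
  π_1 = 1/4·π_0 + 1/12·π_1 + 1/4·π_2
  normalize: π_0 + π_1 + π_2 = 1
Solving the linear system gives exactly π = [79/182, 3/14, 32/91].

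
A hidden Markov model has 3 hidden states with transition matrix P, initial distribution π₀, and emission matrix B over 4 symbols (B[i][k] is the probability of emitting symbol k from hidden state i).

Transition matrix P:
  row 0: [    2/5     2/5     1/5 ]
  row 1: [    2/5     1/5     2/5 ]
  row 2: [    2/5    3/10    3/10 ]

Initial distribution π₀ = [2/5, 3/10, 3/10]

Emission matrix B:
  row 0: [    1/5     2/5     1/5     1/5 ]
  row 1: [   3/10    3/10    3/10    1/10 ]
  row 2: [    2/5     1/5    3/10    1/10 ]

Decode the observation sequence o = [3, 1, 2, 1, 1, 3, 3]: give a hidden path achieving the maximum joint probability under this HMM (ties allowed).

path = [0, 0, 1, 0, 0, 0, 0]

t=0: δ = [8.000e-02, 3.000e-02, 3.000e-02]  (obs o_0=3)
t=1: δ = [1.280e-02, 9.600e-03, 3.200e-03]  ψ = [0, 0, 0]  (obs o_1=1)
t=2: δ = [1.024e-03, 1.536e-03, 1.152e-03]  ψ = [0, 0, 1]  (obs o_2=2)
t=3: δ = [2.458e-04, 1.229e-04, 1.229e-04]  ψ = [1, 0, 1]  (obs o_3=1)
t=4: δ = [3.932e-05, 2.949e-05, 9.830e-06]  ψ = [0, 0, 0]  (obs o_4=1)
t=5: δ = [3.146e-06, 1.573e-06, 1.180e-06]  ψ = [0, 0, 1]  (obs o_5=3)
t=6: δ = [2.517e-07, 1.258e-07, 6.291e-08]  ψ = [0, 0, 0]  (obs o_6=3)
backtrack: best end state = 0; path = [0, 0, 1, 0, 0, 0, 0]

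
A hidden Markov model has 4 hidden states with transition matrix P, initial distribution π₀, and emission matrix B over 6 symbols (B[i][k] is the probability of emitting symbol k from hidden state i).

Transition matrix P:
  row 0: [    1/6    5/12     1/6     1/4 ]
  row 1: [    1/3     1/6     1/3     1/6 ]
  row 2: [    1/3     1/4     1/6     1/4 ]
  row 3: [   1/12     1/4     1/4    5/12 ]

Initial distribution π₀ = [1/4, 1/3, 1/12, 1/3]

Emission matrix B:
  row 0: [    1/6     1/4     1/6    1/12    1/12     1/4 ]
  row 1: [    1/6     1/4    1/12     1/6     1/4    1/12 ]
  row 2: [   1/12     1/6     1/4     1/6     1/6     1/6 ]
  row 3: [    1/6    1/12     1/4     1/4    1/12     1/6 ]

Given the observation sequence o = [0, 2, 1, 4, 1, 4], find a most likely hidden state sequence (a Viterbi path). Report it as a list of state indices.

t=0: δ = [4.167e-02, 5.556e-02, 6.944e-03, 5.556e-02]  (obs o_0=0)
t=1: δ = [3.086e-03, 1.447e-03, 4.630e-03, 5.787e-03]  ψ = [1, 0, 1, 3]  (obs o_1=2)
t=2: δ = [3.858e-04, 3.617e-04, 2.411e-04, 2.009e-04]  ψ = [2, 3, 3, 3]  (obs o_2=1)
t=3: δ = [1.005e-05, 4.019e-05, 2.009e-05, 8.038e-06]  ψ = [1, 0, 1, 0]  (obs o_3=4)
t=4: δ = [3.349e-06, 1.674e-06, 2.233e-06, 5.582e-07]  ψ = [1, 1, 1, 1]  (obs o_4=1)
t=5: δ = [6.202e-08, 3.489e-07, 9.303e-08, 6.977e-08]  ψ = [2, 0, 0, 0]  (obs o_5=4)
backtrack: best end state = 1; path = [1, 2, 0, 1, 0, 1]

path = [1, 2, 0, 1, 0, 1]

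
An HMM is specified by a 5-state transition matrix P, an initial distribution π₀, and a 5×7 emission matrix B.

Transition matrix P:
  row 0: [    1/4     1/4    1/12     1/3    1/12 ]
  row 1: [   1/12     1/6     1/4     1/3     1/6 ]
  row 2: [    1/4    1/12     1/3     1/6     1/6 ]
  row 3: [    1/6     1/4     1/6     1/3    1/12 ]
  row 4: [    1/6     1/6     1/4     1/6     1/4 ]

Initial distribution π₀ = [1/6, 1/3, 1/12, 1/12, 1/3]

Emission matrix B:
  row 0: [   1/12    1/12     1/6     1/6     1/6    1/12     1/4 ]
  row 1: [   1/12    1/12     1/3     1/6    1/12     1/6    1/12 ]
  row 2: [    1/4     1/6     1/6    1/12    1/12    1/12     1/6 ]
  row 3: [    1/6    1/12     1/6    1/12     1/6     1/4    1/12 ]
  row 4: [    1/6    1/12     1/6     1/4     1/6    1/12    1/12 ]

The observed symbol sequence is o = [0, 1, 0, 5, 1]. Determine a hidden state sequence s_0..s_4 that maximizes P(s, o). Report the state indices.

path = [4, 2, 2, 2, 2]

t=0: δ = [1.389e-02, 2.778e-02, 2.083e-02, 1.389e-02, 5.556e-02]  (obs o_0=0)
t=1: δ = [7.716e-04, 7.716e-04, 2.315e-03, 7.716e-04, 1.157e-03]  ψ = [4, 4, 4, 1, 4]  (obs o_1=1)
t=2: δ = [4.823e-05, 1.608e-05, 1.929e-04, 6.430e-05, 6.430e-05]  ψ = [2, 0, 2, 2, 2]  (obs o_2=0)
t=3: δ = [4.019e-06, 2.679e-06, 5.358e-06, 8.038e-06, 2.679e-06]  ψ = [2, 2, 2, 2, 2]  (obs o_3=5)
t=4: δ = [1.116e-07, 1.674e-07, 2.977e-07, 2.233e-07, 7.442e-08]  ψ = [2, 3, 2, 3, 2]  (obs o_4=1)
backtrack: best end state = 2; path = [4, 2, 2, 2, 2]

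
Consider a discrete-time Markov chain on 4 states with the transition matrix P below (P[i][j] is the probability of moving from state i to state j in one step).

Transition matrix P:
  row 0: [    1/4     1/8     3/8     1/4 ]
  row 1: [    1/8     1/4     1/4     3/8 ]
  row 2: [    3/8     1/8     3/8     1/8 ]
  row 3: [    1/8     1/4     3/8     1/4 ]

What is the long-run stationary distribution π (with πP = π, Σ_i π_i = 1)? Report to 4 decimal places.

Balance equations π_j = Σ_i π_i·P[i][j]:
  π_0 = 1/4·π_0 + 1/8·π_1 + 3/8·π_2 + 1/8·π_3
  π_1 = 1/8·π_0 + 1/4·π_1 + 1/8·π_2 + 1/4·π_3
  π_2 = 3/8·π_0 + 1/4·π_1 + 3/8·π_2 + 3/8·π_3
  normalize: π_0 + π_1 + π_2 + π_3 = 1
Solving the linear system gives exactly π = [107/439, 77/439, 155/439, 100/439].

π = [0.2437, 0.1754, 0.3531, 0.2278]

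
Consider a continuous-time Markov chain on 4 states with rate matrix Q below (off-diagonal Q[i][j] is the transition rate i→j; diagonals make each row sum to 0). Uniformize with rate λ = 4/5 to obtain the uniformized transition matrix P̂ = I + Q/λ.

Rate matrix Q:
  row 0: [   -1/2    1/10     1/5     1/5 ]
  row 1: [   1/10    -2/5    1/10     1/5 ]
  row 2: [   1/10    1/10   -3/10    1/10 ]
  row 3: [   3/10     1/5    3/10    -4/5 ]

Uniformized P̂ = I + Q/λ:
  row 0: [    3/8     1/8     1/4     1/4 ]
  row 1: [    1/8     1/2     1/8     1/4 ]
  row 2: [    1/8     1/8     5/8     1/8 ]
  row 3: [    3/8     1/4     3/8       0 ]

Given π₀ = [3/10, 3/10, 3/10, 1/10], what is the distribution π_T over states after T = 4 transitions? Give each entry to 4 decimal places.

π = [0.2215, 0.2339, 0.3828, 0.1618]

t=0: π = [0.3000, 0.3000, 0.3000, 0.1000]
t=1: π = [0.2250, 0.2500, 0.3375, 0.1875]
t=2: π = [0.2281, 0.2422, 0.3688, 0.1609]
t=3: π = [0.2223, 0.2359, 0.3781, 0.1637]
t=4: π = [0.2215, 0.2339, 0.3828, 0.1618]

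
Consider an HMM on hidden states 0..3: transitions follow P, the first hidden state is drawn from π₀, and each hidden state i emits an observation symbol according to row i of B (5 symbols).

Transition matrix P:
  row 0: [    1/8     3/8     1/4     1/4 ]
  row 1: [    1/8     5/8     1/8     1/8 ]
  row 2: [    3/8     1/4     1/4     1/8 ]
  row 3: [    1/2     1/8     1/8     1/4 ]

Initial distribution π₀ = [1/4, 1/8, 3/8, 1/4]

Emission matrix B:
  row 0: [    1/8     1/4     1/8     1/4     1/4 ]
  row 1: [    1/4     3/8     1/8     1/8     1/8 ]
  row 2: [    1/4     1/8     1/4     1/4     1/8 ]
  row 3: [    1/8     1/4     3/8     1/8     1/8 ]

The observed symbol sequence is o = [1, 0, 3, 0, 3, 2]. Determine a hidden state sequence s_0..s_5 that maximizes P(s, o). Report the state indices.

path = [1, 1, 1, 1, 1, 1]

t=0: δ = [6.250e-02, 4.688e-02, 4.688e-02, 6.250e-02]  (obs o_0=1)
t=1: δ = [3.906e-03, 7.324e-03, 3.906e-03, 1.953e-03]  ψ = [3, 1, 0, 0]  (obs o_1=0)
t=2: δ = [3.662e-04, 5.722e-04, 2.441e-04, 1.221e-04]  ψ = [2, 1, 0, 0]  (obs o_2=3)
t=3: δ = [1.144e-05, 8.941e-05, 2.289e-05, 1.144e-05]  ψ = [2, 1, 0, 0]  (obs o_3=0)
t=4: δ = [2.794e-06, 6.985e-06, 2.794e-06, 1.397e-06]  ψ = [1, 1, 1, 1]  (obs o_4=3)
t=5: δ = [1.310e-07, 5.457e-07, 2.183e-07, 3.274e-07]  ψ = [2, 1, 1, 1]  (obs o_5=2)
backtrack: best end state = 1; path = [1, 1, 1, 1, 1, 1]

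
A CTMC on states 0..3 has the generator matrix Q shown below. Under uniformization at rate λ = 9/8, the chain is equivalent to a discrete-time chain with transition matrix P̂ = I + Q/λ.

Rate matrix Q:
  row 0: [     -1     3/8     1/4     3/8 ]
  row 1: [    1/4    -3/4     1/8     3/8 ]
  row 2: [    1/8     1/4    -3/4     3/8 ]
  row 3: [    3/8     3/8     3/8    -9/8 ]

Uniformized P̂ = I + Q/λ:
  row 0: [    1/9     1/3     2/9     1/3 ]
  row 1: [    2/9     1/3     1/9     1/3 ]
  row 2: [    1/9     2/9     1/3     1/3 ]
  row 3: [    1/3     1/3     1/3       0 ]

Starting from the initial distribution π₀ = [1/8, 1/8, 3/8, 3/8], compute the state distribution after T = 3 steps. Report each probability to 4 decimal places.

π = [0.2032, 0.3061, 0.2454, 0.2454]

t=0: π = [0.1250, 0.1250, 0.3750, 0.3750]
t=1: π = [0.2083, 0.2917, 0.2917, 0.2083]
t=2: π = [0.1898, 0.3009, 0.2454, 0.2639]
t=3: π = [0.2032, 0.3061, 0.2454, 0.2454]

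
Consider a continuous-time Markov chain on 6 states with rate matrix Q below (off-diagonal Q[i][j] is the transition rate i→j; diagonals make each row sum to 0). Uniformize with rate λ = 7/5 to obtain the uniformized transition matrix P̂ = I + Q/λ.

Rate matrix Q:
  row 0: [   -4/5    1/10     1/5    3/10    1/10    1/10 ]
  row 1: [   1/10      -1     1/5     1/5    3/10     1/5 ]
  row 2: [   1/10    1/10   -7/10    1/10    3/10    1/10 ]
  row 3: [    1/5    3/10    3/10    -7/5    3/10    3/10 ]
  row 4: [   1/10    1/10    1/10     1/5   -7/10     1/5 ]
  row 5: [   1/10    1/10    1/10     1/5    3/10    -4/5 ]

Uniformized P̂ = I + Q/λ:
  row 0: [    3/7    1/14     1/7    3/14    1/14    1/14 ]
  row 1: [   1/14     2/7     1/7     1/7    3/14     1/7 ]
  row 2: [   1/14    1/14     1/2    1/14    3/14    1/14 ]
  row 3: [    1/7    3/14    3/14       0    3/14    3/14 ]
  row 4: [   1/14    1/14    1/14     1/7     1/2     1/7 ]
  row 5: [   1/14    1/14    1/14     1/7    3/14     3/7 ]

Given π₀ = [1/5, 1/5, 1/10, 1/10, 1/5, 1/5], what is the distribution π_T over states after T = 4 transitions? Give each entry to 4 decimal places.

π = [0.1260, 0.1134, 0.1848, 0.1215, 0.2731, 0.1813]

t=0: π = [0.2000, 0.2000, 0.1000, 0.1000, 0.2000, 0.2000]
t=1: π = [0.1500, 0.1286, 0.1571, 0.1357, 0.2429, 0.1857]
t=2: π = [0.1347, 0.1184, 0.1781, 0.1230, 0.2622, 0.1837]
t=3: π = [0.1283, 0.1144, 0.1834, 0.1222, 0.2700, 0.1818]
t=4: π = [0.1260, 0.1134, 0.1848, 0.1215, 0.2731, 0.1813]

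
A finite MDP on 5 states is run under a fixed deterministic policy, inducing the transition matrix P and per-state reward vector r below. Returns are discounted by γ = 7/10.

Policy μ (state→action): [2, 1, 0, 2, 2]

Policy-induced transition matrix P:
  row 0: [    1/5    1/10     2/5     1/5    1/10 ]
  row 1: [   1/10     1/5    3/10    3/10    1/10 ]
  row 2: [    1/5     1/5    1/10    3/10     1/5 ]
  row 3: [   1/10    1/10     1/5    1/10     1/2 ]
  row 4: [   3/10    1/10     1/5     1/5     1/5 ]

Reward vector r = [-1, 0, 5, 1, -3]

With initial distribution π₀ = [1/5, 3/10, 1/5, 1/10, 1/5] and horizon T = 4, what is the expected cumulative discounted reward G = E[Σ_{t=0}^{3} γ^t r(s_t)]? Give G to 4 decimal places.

t=0: π = [0.2000, 0.3000, 0.2000, 0.1000, 0.2000], E[r] = 0.3000, γ^t·E[r] = 0.300000, running G = 0.300000
t=1: π = [0.1800, 0.1500, 0.2500, 0.2400, 0.1800], E[r] = 0.7700, γ^t·E[r] = 0.539000, running G = 0.839000
t=2: π = [0.1790, 0.1400, 0.2260, 0.2160, 0.2390], E[r] = 0.4500, γ^t·E[r] = 0.220500, running G = 1.059500
t=3: π = [0.1883, 0.1366, 0.2272, 0.2150, 0.2329], E[r] = 0.4640, γ^t·E[r] = 0.159152, running G = 1.218652

G = 1.2187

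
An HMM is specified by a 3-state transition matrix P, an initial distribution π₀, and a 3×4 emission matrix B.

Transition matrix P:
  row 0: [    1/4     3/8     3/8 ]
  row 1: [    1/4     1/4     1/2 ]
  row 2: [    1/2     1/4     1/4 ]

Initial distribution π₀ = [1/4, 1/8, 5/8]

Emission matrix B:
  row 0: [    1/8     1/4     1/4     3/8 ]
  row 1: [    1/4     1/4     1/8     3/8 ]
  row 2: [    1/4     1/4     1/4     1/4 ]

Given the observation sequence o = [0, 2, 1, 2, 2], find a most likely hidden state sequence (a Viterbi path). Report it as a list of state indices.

path = [2, 0, 1, 2, 0]

t=0: δ = [3.125e-02, 3.125e-02, 1.562e-01]  (obs o_0=0)
t=1: δ = [1.953e-02, 4.883e-03, 9.766e-03]  ψ = [2, 2, 2]  (obs o_1=2)
t=2: δ = [1.221e-03, 1.831e-03, 1.831e-03]  ψ = [0, 0, 0]  (obs o_2=1)
t=3: δ = [2.289e-04, 5.722e-05, 2.289e-04]  ψ = [2, 0, 1]  (obs o_3=2)
t=4: δ = [2.861e-05, 1.073e-05, 2.146e-05]  ψ = [2, 0, 0]  (obs o_4=2)
backtrack: best end state = 0; path = [2, 0, 1, 2, 0]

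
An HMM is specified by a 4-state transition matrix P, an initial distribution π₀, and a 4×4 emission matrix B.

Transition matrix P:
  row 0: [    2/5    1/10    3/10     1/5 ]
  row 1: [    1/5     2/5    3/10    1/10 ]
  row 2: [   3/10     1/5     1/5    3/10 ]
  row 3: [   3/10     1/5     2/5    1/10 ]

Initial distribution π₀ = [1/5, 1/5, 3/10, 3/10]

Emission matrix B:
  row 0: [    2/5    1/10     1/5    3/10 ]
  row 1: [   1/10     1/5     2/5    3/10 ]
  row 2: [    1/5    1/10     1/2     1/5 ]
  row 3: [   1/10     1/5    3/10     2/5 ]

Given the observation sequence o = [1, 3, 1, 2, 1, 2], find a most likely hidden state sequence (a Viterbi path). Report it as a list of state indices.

path = [1, 1, 1, 1, 1, 1]

t=0: δ = [2.000e-02, 4.000e-02, 3.000e-02, 6.000e-02]  (obs o_0=1)
t=1: δ = [5.400e-03, 4.800e-03, 4.800e-03, 3.600e-03]  ψ = [3, 1, 3, 2]  (obs o_1=3)
t=2: δ = [2.160e-04, 3.840e-04, 1.620e-04, 2.880e-04]  ψ = [0, 1, 0, 2]  (obs o_2=1)
t=3: δ = [1.728e-05, 6.144e-05, 5.760e-05, 1.458e-05]  ψ = [0, 1, 1, 2]  (obs o_3=2)
t=4: δ = [1.728e-06, 4.915e-06, 1.843e-06, 3.456e-06]  ψ = [2, 1, 1, 2]  (obs o_4=1)
t=5: δ = [2.074e-07, 7.864e-07, 7.373e-07, 1.659e-07]  ψ = [3, 1, 1, 2]  (obs o_5=2)
backtrack: best end state = 1; path = [1, 1, 1, 1, 1, 1]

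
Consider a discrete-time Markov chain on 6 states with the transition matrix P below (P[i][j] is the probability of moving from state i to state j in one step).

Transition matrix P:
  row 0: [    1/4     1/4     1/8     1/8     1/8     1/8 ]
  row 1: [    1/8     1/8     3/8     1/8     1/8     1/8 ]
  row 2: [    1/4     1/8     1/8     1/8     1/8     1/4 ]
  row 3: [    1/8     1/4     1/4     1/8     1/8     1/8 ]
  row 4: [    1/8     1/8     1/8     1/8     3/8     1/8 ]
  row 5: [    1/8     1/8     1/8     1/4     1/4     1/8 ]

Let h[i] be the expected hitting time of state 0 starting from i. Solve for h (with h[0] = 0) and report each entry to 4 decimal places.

First-step conditioning: h[0] = 0; for i ≠ 0, h[i] = 1 + Σ_k P[i][k]·h[k].
  h[1] = 1 + 1/8·h[1] + 3/8·h[2] + 1/8·h[3] + 1/8·h[4] + 1/8·h[5]
  h[2] = 1 + 1/8·h[1] + 1/8·h[2] + 1/8·h[3] + 1/8·h[4] + 1/4·h[5]
  h[3] = 1 + 1/4·h[1] + 1/4·h[2] + 1/8·h[3] + 1/8·h[4] + 1/8·h[5]
  h[4] = 1 + 1/8·h[1] + 1/8·h[2] + 1/8·h[3] + 3/8·h[4] + 1/8·h[5]
  h[5] = 1 + 1/8·h[1] + 1/8·h[2] + 1/4·h[3] + 1/4·h[4] + 1/8·h[5]
Solving the 5×5 linear system over states ≠ 0 gives exactly h = [0, 1979/301, 1787/301, 2003/301, 2043/301, 2038/301] (h[0] = 0 is the target).

h = [0.0000, 6.5748, 5.9369, 6.6545, 6.7874, 6.7708]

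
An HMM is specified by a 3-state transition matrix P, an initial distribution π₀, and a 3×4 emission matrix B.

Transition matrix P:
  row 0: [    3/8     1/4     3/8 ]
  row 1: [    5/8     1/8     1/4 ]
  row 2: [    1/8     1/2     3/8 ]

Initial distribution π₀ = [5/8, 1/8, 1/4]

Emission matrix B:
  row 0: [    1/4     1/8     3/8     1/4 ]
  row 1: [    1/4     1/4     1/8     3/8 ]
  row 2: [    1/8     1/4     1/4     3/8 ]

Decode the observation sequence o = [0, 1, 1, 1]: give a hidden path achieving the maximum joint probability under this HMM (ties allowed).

path = [0, 2, 2, 1]

t=0: δ = [1.562e-01, 3.125e-02, 3.125e-02]  (obs o_0=0)
t=1: δ = [7.324e-03, 9.766e-03, 1.465e-02]  ψ = [0, 0, 0]  (obs o_1=1)
t=2: δ = [7.629e-04, 1.831e-03, 1.373e-03]  ψ = [1, 2, 2]  (obs o_2=1)
t=3: δ = [1.431e-04, 1.717e-04, 1.287e-04]  ψ = [1, 2, 2]  (obs o_3=1)
backtrack: best end state = 1; path = [0, 2, 2, 1]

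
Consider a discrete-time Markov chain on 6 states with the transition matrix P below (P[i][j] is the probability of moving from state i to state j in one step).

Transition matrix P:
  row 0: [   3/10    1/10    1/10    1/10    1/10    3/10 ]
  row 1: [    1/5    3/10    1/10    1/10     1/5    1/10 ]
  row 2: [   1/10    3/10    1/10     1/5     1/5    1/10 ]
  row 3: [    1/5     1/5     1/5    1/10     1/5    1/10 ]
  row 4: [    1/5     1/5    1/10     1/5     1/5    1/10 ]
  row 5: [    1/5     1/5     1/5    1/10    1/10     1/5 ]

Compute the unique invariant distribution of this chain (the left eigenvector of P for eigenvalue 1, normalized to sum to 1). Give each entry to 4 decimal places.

π = [0.2079, 0.2134, 0.1287, 0.1292, 0.1635, 0.1573]

Balance equations π_j = Σ_i π_i·P[i][j]:
  π_0 = 3/10·π_0 + 1/5·π_1 + 1/10·π_2 + 1/5·π_3 + 1/5·π_4 + 1/5·π_5
  π_1 = 1/10·π_0 + 3/10·π_1 + 3/10·π_2 + 1/5·π_3 + 1/5·π_4 + 1/5·π_5
  π_2 = 1/10·π_0 + 1/10·π_1 + 1/10·π_2 + 1/5·π_3 + 1/10·π_4 + 1/5·π_5
  π_3 = 1/10·π_0 + 1/10·π_1 + 1/5·π_2 + 1/10·π_3 + 1/5·π_4 + 1/10·π_5
  π_4 = 1/10·π_0 + 1/5·π_1 + 1/5·π_2 + 1/5·π_3 + 1/5·π_4 + 1/10·π_5
  normalize: π_0 + π_1 + π_2 + π_3 + π_4 + π_5 = 1
Solving the linear system gives exactly π = [619/2977, 1906/8931, 383/2977, 1154/8931, 1460/8931, 1405/8931].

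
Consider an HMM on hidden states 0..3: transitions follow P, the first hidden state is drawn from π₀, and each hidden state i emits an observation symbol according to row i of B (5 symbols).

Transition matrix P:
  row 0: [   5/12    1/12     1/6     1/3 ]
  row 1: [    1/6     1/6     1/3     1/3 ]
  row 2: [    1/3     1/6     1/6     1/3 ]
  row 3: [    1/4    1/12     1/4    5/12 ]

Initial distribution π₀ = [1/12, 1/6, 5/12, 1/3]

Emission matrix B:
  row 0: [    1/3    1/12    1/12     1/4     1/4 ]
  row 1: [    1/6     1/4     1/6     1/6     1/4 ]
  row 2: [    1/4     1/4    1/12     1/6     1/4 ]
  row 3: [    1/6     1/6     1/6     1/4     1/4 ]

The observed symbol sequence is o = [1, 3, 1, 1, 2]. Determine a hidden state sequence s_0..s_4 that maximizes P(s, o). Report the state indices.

path = [2, 3, 3, 3, 3]

t=0: δ = [6.944e-03, 4.167e-02, 1.042e-01, 5.556e-02]  (obs o_0=1)
t=1: δ = [8.681e-03, 2.894e-03, 2.894e-03, 8.681e-03]  ψ = [2, 2, 2, 2]  (obs o_1=3)
t=2: δ = [3.014e-04, 1.808e-04, 5.425e-04, 6.028e-04]  ψ = [0, 0, 3, 3]  (obs o_2=1)
t=3: δ = [1.507e-05, 2.261e-05, 3.768e-05, 4.186e-05]  ψ = [2, 2, 3, 3]  (obs o_3=1)
t=4: δ = [1.047e-06, 1.047e-06, 8.721e-07, 2.907e-06]  ψ = [2, 2, 3, 3]  (obs o_4=2)
backtrack: best end state = 3; path = [2, 3, 3, 3, 3]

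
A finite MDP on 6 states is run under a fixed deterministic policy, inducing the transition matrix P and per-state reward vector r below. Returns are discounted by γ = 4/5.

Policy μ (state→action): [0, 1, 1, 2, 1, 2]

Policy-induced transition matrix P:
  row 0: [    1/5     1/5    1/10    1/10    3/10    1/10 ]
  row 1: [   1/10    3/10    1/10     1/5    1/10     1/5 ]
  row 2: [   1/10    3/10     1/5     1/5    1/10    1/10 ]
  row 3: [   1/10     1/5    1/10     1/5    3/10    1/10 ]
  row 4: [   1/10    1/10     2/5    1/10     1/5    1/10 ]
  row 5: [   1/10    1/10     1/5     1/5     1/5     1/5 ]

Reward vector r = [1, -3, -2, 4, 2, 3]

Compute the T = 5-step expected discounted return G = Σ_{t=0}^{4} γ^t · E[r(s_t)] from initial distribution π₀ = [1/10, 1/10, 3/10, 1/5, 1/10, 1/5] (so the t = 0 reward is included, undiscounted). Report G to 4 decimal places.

G = 2.1825

t=0: π = [0.1000, 0.1000, 0.3000, 0.2000, 0.1000, 0.2000], E[r] = 0.8000, γ^t·E[r] = 0.800000, running G = 0.800000
t=1: π = [0.1100, 0.2100, 0.1800, 0.1800, 0.1900, 0.1300], E[r] = 0.6100, γ^t·E[r] = 0.488000, running G = 1.288000
t=2: π = [0.1110, 0.2070, 0.1880, 0.1700, 0.1900, 0.1340], E[r] = 0.5760, γ^t·E[r] = 0.368640, running G = 1.656640
t=3: π = [0.1111, 0.2071, 0.1892, 0.1699, 0.1886, 0.1341], E[r] = 0.5705, γ^t·E[r] = 0.292096, running G = 1.948736
t=4: π = [0.1111, 0.2074, 0.1889, 0.1700, 0.1885, 0.1341], E[r] = 0.5706, γ^t·E[r] = 0.233730, running G = 2.182466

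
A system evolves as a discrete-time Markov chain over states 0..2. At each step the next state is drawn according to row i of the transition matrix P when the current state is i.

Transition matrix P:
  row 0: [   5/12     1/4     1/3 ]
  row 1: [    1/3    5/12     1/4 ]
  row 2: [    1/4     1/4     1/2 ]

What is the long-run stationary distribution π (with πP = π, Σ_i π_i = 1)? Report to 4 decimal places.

Balance equations π_j = Σ_i π_i·P[i][j]:
  π_0 = 5/12·π_0 + 1/3·π_1 + 1/4·π_2
  π_1 = 1/4·π_0 + 5/12·π_1 + 1/4·π_2
  normalize: π_0 + π_1 + π_2 = 1
Solving the linear system gives exactly π = [33/100, 3/10, 37/100].

π = [0.3300, 0.3000, 0.3700]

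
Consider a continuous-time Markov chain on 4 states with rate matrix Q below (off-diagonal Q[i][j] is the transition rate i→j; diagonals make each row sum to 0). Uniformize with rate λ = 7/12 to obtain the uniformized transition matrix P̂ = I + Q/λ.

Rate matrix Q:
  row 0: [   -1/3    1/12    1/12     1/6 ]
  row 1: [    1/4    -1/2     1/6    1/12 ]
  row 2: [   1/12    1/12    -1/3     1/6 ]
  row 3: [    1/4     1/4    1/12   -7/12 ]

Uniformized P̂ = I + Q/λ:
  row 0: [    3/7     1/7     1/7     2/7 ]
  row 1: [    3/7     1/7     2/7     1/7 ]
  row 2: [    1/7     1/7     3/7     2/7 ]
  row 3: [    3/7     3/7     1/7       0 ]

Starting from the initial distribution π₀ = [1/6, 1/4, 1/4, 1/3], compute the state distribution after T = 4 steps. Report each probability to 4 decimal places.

t=0: π = [0.1667, 0.2500, 0.2500, 0.3333]
t=1: π = [0.3571, 0.2381, 0.2500, 0.1548]
t=2: π = [0.3571, 0.1871, 0.2483, 0.2075]
t=3: π = [0.3576, 0.2021, 0.2405, 0.1997]
t=4: π = [0.3599, 0.1999, 0.2405, 0.1998]

π = [0.3599, 0.1999, 0.2405, 0.1998]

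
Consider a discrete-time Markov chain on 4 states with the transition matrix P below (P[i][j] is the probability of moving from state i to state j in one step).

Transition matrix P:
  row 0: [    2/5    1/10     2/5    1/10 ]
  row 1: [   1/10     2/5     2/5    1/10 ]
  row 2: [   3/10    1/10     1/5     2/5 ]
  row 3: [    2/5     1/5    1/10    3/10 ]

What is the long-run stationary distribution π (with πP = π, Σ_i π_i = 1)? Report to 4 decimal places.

Balance equations π_j = Σ_i π_i·P[i][j]:
  π_0 = 2/5·π_0 + 1/10·π_1 + 3/10·π_2 + 2/5·π_3
  π_1 = 1/10·π_0 + 2/5·π_1 + 1/10·π_2 + 1/5·π_3
  π_2 = 2/5·π_0 + 2/5·π_1 + 1/5·π_2 + 1/10·π_3
  normalize: π_0 + π_1 + π_2 + π_3 = 1
Solving the linear system gives exactly π = [47/147, 43/245, 29/105, 8/35].

π = [0.3197, 0.1755, 0.2762, 0.2286]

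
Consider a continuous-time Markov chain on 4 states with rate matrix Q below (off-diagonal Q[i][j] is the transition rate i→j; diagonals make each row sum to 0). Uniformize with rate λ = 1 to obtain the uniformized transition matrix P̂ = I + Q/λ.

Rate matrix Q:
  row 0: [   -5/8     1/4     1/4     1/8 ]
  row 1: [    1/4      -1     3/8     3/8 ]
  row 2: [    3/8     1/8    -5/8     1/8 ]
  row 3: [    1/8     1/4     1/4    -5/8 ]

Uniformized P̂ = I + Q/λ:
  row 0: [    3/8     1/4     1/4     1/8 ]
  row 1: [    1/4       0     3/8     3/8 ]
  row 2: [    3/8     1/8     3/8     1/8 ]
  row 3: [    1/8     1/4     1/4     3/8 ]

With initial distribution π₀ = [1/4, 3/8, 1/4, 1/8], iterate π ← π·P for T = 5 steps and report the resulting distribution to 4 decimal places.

π = [0.2981, 0.1689, 0.3099, 0.2231]

t=0: π = [0.2500, 0.3750, 0.2500, 0.1250]
t=1: π = [0.2969, 0.1250, 0.3281, 0.2500]
t=2: π = [0.2969, 0.1777, 0.3066, 0.2188]
t=3: π = [0.2981, 0.1672, 0.3105, 0.2241]
t=4: π = [0.2981, 0.1694, 0.3097, 0.2228]
t=5: π = [0.2981, 0.1689, 0.3099, 0.2231]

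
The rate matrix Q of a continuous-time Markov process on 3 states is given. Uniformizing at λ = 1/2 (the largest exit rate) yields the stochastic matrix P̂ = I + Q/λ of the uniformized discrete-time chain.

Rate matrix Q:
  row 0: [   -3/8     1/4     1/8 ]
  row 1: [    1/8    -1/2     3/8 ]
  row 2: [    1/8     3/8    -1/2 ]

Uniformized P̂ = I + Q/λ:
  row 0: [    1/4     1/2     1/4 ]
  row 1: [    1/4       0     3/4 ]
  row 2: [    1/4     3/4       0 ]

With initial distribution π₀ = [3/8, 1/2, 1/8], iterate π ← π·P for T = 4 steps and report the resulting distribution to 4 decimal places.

t=0: π = [0.3750, 0.5000, 0.1250]
t=1: π = [0.2500, 0.2813, 0.4688]
t=2: π = [0.2500, 0.4766, 0.2734]
t=3: π = [0.2500, 0.3301, 0.4199]
t=4: π = [0.2500, 0.4399, 0.3101]

π = [0.2500, 0.4399, 0.3101]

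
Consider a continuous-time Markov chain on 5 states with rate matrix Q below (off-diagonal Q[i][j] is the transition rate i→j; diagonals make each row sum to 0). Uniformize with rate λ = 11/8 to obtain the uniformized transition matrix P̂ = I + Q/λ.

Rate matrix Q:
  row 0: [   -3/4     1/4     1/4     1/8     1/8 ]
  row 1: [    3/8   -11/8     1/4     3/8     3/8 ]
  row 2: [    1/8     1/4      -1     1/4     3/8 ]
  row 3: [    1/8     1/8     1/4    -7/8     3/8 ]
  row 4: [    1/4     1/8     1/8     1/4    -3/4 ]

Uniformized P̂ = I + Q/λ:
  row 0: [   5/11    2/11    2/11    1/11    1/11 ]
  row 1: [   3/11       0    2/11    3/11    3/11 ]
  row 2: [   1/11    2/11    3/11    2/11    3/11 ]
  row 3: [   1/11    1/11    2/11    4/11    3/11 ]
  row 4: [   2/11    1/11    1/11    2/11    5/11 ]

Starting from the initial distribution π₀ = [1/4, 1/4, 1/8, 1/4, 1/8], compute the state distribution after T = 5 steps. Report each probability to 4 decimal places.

π = [0.2167, 0.1157, 0.1716, 0.2110, 0.2851]

t=0: π = [0.2500, 0.2500, 0.1250, 0.2500, 0.1250]
t=1: π = [0.2386, 0.1023, 0.1818, 0.2273, 0.2500]
t=2: π = [0.2190, 0.1198, 0.1756, 0.2107, 0.2748]
t=3: π = [0.2173, 0.1159, 0.1728, 0.2111, 0.2829]
t=4: π = [0.2167, 0.1158, 0.1718, 0.2110, 0.2846]
t=5: π = [0.2167, 0.1157, 0.1716, 0.2110, 0.2851]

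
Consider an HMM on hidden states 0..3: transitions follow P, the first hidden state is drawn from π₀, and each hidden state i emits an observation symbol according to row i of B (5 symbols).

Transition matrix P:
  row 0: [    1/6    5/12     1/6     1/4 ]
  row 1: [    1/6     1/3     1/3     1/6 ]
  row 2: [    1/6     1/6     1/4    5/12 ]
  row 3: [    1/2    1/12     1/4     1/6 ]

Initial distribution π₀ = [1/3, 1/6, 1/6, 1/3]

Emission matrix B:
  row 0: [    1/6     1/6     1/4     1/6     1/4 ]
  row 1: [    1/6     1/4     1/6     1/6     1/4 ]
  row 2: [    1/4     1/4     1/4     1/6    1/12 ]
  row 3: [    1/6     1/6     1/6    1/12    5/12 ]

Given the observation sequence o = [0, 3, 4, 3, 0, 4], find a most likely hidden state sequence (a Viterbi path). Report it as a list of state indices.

path = [3, 0, 1, 1, 2, 3]

t=0: δ = [5.556e-02, 2.778e-02, 4.167e-02, 5.556e-02]  (obs o_0=0)
t=1: δ = [4.630e-03, 3.858e-03, 2.315e-03, 1.447e-03]  ψ = [3, 0, 3, 2]  (obs o_1=3)
t=2: δ = [1.929e-04, 4.823e-04, 1.072e-04, 4.823e-04]  ψ = [0, 0, 1, 0]  (obs o_2=4)
t=3: δ = [4.019e-05, 2.679e-05, 2.679e-05, 6.698e-06]  ψ = [3, 1, 1, 1]  (obs o_3=3)
t=4: δ = [1.116e-06, 2.791e-06, 2.233e-06, 1.861e-06]  ψ = [0, 0, 1, 2]  (obs o_4=0)
t=5: δ = [2.326e-07, 2.326e-07, 7.752e-08, 3.876e-07]  ψ = [3, 1, 1, 2]  (obs o_5=4)
backtrack: best end state = 3; path = [3, 0, 1, 1, 2, 3]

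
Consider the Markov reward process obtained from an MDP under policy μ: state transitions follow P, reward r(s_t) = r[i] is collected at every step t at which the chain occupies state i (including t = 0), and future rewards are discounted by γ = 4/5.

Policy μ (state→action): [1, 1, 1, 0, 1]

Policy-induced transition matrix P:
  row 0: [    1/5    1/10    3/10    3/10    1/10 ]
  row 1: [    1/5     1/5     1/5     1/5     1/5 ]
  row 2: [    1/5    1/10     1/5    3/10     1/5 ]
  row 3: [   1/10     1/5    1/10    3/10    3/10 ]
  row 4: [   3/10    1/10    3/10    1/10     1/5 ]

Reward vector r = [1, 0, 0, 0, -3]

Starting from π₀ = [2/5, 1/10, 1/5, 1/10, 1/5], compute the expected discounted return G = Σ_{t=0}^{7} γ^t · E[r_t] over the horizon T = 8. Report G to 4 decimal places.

t=0: π = [0.4000, 0.1000, 0.2000, 0.1000, 0.2000], E[r] = -0.2000, γ^t·E[r] = -0.200000, running G = -0.200000
t=1: π = [0.2100, 0.1200, 0.2500, 0.2500, 0.1700], E[r] = -0.3000, γ^t·E[r] = -0.240000, running G = -0.440000
t=2: π = [0.1920, 0.1370, 0.2130, 0.2540, 0.2040], E[r] = -0.4200, γ^t·E[r] = -0.268800, running G = -0.708800
t=3: π = [0.1950, 0.1391, 0.2142, 0.2455, 0.2062], E[r] = -0.4236, γ^t·E[r] = -0.216883, running G = -0.925683
t=4: π = [0.1961, 0.1385, 0.2156, 0.2449, 0.2051], E[r] = -0.4191, γ^t·E[r] = -0.171655, running G = -1.097338
t=5: π = [0.1960, 0.1383, 0.2156, 0.2451, 0.2049], E[r] = -0.4186, γ^t·E[r] = -0.137171, running G = -1.234510
t=6: π = [0.1960, 0.1383, 0.2156, 0.2452, 0.2049], E[r] = -0.4188, γ^t·E[r] = -0.109776, running G = -1.344286
t=7: π = [0.1960, 0.1384, 0.2156, 0.2452, 0.2049], E[r] = -0.4188, γ^t·E[r] = -0.087827, running G = -1.432114

G = -1.4321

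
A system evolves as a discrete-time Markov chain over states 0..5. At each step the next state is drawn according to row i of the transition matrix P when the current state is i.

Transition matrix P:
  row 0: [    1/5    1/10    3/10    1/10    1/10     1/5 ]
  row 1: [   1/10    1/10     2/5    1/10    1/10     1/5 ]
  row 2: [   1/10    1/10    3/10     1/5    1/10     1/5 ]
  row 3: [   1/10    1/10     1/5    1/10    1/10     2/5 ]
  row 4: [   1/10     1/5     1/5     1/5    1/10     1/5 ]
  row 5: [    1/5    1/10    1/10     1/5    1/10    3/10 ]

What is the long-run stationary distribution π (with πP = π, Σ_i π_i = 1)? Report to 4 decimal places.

π = [0.1397, 0.1100, 0.2336, 0.1591, 0.1000, 0.2576]

Balance equations π_j = Σ_i π_i·P[i][j]:
  π_0 = 1/5·π_0 + 1/10·π_1 + 1/10·π_2 + 1/10·π_3 + 1/10·π_4 + 1/5·π_5
  π_1 = 1/10·π_0 + 1/10·π_1 + 1/10·π_2 + 1/10·π_3 + 1/5·π_4 + 1/10·π_5
  π_2 = 3/10·π_0 + 2/5·π_1 + 3/10·π_2 + 1/5·π_3 + 1/5·π_4 + 1/10·π_5
  π_3 = 1/10·π_0 + 1/10·π_1 + 1/5·π_2 + 1/10·π_3 + 1/5·π_4 + 1/5·π_5
  π_4 = 1/10·π_0 + 1/10·π_1 + 1/10·π_2 + 1/10·π_3 + 1/10·π_4 + 1/10·π_5
  normalize: π_0 + π_1 + π_2 + π_3 + π_4 + π_5 = 1
Solving the linear system gives exactly π = [6239/44650, 11/100, 10429/44650, 14209/89300, 1/10, 11501/44650].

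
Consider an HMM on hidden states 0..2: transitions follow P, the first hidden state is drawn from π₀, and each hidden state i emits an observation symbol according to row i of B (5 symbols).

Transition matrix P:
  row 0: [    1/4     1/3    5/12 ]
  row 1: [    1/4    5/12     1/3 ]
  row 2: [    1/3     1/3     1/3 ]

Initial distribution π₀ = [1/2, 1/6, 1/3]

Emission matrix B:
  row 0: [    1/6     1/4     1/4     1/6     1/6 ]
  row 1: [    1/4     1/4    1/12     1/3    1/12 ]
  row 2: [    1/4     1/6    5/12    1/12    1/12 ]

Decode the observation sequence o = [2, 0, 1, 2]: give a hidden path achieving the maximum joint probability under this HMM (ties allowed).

t=0: δ = [1.250e-01, 1.389e-02, 1.389e-01]  (obs o_0=2)
t=1: δ = [7.716e-03, 1.157e-02, 1.302e-02]  ψ = [2, 2, 0]  (obs o_1=0)
t=2: δ = [1.085e-03, 1.206e-03, 7.234e-04]  ψ = [2, 1, 2]  (obs o_2=1)
t=3: δ = [7.535e-05, 4.186e-05, 1.884e-04]  ψ = [1, 1, 0]  (obs o_3=2)
backtrack: best end state = 2; path = [0, 2, 0, 2]

path = [0, 2, 0, 2]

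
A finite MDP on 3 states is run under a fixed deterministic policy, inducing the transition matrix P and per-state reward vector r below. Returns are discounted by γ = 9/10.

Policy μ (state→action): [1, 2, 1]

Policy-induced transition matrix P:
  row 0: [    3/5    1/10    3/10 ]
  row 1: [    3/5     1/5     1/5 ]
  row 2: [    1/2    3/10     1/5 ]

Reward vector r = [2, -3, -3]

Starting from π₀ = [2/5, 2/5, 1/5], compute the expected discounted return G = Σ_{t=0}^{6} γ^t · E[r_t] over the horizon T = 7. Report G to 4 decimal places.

G = -1.5102

t=0: π = [0.4000, 0.4000, 0.2000], E[r] = -1.0000, γ^t·E[r] = -1.000000, running G = -1.000000
t=1: π = [0.5800, 0.1800, 0.2400], E[r] = -0.1000, γ^t·E[r] = -0.090000, running G = -1.090000
t=2: π = [0.5760, 0.1660, 0.2580], E[r] = -0.1200, γ^t·E[r] = -0.097200, running G = -1.187200
t=3: π = [0.5742, 0.1682, 0.2576], E[r] = -0.1290, γ^t·E[r] = -0.094041, running G = -1.281241
t=4: π = [0.5742, 0.1683, 0.2574], E[r] = -0.1288, γ^t·E[r] = -0.084506, running G = -1.365747
t=5: π = [0.5743, 0.1683, 0.2574], E[r] = -0.1287, γ^t·E[r] = -0.076002, running G = -1.441749
t=6: π = [0.5743, 0.1683, 0.2574], E[r] = -0.1287, γ^t·E[r] = -0.068403, running G = -1.510151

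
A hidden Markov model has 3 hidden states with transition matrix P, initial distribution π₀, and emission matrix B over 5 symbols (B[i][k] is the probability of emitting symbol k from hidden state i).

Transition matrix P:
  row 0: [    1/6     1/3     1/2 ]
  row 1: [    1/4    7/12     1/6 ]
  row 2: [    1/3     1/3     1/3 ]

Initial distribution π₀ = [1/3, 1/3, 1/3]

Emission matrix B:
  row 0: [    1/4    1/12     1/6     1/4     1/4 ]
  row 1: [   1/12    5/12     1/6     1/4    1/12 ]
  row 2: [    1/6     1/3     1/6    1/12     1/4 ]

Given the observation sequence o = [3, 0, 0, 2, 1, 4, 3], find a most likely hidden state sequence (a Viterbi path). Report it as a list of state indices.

t=0: δ = [8.333e-02, 8.333e-02, 2.778e-02]  (obs o_0=3)
t=1: δ = [5.208e-03, 4.051e-03, 6.944e-03]  ψ = [1, 1, 0]  (obs o_1=0)
t=2: δ = [5.787e-04, 1.969e-04, 4.340e-04]  ψ = [2, 1, 0]  (obs o_2=0)
t=3: δ = [2.411e-05, 3.215e-05, 4.823e-05]  ψ = [2, 0, 0]  (obs o_3=2)
t=4: δ = [1.340e-06, 7.814e-06, 5.358e-06]  ψ = [2, 1, 2]  (obs o_4=1)
t=5: δ = [4.884e-07, 3.799e-07, 4.465e-07]  ψ = [1, 1, 2]  (obs o_5=4)
t=6: δ = [3.721e-08, 5.540e-08, 2.035e-08]  ψ = [2, 1, 0]  (obs o_6=3)
backtrack: best end state = 1; path = [0, 2, 0, 1, 1, 1, 1]

path = [0, 2, 0, 1, 1, 1, 1]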